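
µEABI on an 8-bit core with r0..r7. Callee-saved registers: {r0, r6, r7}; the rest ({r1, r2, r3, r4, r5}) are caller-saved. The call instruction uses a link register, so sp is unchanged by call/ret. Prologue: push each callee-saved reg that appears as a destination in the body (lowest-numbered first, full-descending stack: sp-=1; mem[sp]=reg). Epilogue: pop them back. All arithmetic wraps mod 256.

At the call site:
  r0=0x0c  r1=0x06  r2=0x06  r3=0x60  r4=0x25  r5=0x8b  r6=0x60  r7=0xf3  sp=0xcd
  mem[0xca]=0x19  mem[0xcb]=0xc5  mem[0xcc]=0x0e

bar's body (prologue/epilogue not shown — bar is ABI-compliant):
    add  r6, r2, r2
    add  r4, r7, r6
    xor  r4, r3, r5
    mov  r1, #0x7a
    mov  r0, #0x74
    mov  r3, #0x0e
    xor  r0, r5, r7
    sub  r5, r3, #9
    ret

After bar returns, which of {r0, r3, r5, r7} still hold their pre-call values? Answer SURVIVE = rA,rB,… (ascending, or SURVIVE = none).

SURVIVE = r0,r7

prologue: push r0 → mem[0xcc]=0x0c, sp=0xcc
prologue: push r6 → mem[0xcb]=0x60, sp=0xcb
body[0] add  r6, r2, r2 → r6=0x0c
body[1] add  r4, r7, r6 → r4=0xff
body[2] xor  r4, r3, r5 → r4=0xeb
body[3] mov  r1, #0x7a → r1=0x7a
body[4] mov  r0, #0x74 → r0=0x74
body[5] mov  r3, #0x0e → r3=0x0e
body[6] xor  r0, r5, r7 → r0=0x78
body[7] sub  r5, r3, #9 → r5=0x05
epilogue: pop r6=0x60, sp=0xcc
epilogue: pop r0=0x0c, sp=0xcd
r0: callee-saved, written=True
r3: caller-saved, written=True
r5: caller-saved, written=True
r7: callee-saved, written=False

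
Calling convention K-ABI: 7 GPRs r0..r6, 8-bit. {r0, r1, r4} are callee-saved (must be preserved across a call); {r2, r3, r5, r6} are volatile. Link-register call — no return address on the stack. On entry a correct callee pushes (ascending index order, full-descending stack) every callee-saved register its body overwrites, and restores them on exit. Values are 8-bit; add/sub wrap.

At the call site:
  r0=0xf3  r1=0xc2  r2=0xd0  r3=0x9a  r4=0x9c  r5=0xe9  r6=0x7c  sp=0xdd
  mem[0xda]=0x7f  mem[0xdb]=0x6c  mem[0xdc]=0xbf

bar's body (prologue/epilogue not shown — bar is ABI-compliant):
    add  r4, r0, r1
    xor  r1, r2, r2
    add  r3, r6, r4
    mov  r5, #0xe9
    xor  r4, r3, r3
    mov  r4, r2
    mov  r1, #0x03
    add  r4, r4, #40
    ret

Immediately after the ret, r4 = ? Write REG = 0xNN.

prologue: push r1 -> mem[0xdc]=0xc2, sp=0xdc
prologue: push r4 -> mem[0xdb]=0x9c, sp=0xdb
body[0] add  r4, r0, r1 -> r4=0xb5
body[1] xor  r1, r2, r2 -> r1=0x00
body[2] add  r3, r6, r4 -> r3=0x31
body[3] mov  r5, #0xe9 -> r5=0xe9
body[4] xor  r4, r3, r3 -> r4=0x00
body[5] mov  r4, r2 -> r4=0xd0
body[6] mov  r1, #0x03 -> r1=0x03
body[7] add  r4, r4, #40 -> r4=0xf8
epilogue: pop r4=0x9c, sp=0xdc
epilogue: pop r1=0xc2, sp=0xdd
r4 is callee-saved -> restored

REG = 0x9c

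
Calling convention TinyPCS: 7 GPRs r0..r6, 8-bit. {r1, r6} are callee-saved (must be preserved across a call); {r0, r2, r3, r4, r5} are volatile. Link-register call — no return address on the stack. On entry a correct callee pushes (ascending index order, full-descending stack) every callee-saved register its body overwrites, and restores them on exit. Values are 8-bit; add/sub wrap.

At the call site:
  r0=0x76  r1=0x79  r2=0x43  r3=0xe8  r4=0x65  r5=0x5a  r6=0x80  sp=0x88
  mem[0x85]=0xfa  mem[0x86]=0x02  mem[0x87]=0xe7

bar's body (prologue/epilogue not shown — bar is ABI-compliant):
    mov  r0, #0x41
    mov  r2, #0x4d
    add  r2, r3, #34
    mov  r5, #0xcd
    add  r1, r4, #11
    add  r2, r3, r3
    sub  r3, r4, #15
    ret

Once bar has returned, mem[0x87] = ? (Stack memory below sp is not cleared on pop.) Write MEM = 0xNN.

prologue: push r1 → mem[0x87]=0x79, sp=0x87
body[0] mov  r0, #0x41 → r0=0x41
body[1] mov  r2, #0x4d → r2=0x4d
body[2] add  r2, r3, #34 → r2=0x0a
body[3] mov  r5, #0xcd → r5=0xcd
body[4] add  r1, r4, #11 → r1=0x70
body[5] add  r2, r3, r3 → r2=0xd0
body[6] sub  r3, r4, #15 → r3=0x56
epilogue: pop r1=0x79, sp=0x88
prologue pushed ['r1'] at ['0x87']

MEM = 0x79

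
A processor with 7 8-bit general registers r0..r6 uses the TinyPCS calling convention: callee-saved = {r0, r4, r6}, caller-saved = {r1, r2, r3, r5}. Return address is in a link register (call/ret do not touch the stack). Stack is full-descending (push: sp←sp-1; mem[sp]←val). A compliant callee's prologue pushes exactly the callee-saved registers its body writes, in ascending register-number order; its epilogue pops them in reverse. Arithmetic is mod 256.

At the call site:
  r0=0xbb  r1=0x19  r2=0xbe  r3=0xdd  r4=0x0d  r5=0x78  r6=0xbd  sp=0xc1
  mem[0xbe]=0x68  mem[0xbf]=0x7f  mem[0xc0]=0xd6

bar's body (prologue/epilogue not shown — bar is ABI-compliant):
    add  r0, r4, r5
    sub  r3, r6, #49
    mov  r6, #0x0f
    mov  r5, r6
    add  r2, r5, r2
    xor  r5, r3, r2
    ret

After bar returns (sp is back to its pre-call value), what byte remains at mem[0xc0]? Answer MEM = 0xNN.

MEM = 0xbb

prologue: push r0 → mem[0xc0]=0xbb, sp=0xc0
prologue: push r6 → mem[0xbf]=0xbd, sp=0xbf
body[0] add  r0, r4, r5 → r0=0x85
body[1] sub  r3, r6, #49 → r3=0x8c
body[2] mov  r6, #0x0f → r6=0x0f
body[3] mov  r5, r6 → r5=0x0f
body[4] add  r2, r5, r2 → r2=0xcd
body[5] xor  r5, r3, r2 → r5=0x41
epilogue: pop r6=0xbd, sp=0xc0
epilogue: pop r0=0xbb, sp=0xc1
prologue pushed ['r0', 'r6'] at ['0xc0', '0xbf']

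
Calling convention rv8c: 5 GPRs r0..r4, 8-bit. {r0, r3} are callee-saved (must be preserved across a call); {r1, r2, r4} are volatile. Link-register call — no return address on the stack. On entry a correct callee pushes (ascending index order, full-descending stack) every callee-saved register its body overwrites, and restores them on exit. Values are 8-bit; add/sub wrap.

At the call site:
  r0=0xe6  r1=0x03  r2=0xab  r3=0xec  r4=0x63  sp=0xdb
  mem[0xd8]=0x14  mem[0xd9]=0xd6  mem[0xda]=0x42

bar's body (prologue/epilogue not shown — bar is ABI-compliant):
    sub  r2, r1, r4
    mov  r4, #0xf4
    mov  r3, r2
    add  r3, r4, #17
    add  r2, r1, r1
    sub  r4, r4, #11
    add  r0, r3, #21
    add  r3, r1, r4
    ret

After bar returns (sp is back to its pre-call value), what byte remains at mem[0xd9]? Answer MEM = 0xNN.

prologue: push r0 -> mem[0xda]=0xe6, sp=0xda
prologue: push r3 -> mem[0xd9]=0xec, sp=0xd9
body[0] sub  r2, r1, r4 -> r2=0xa0
body[1] mov  r4, #0xf4 -> r4=0xf4
body[2] mov  r3, r2 -> r3=0xa0
body[3] add  r3, r4, #17 -> r3=0x05
body[4] add  r2, r1, r1 -> r2=0x06
body[5] sub  r4, r4, #11 -> r4=0xe9
body[6] add  r0, r3, #21 -> r0=0x1a
body[7] add  r3, r1, r4 -> r3=0xec
epilogue: pop r3=0xec, sp=0xda
epilogue: pop r0=0xe6, sp=0xdb
prologue pushed ['r0', 'r3'] at ['0xda', '0xd9']

MEM = 0xec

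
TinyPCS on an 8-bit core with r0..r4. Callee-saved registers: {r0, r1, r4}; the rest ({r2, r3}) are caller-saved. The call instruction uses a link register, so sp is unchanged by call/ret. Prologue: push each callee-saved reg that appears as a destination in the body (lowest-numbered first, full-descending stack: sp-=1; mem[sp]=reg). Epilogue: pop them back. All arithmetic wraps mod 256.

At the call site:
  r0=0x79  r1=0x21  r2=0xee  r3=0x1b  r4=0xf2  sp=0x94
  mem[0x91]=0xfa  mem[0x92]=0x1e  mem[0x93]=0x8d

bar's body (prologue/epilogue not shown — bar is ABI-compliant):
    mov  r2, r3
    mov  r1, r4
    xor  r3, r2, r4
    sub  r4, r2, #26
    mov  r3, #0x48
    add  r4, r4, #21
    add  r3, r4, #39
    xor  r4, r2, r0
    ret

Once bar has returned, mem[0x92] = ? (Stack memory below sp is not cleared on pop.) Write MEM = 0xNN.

prologue: push r1 -> mem[0x93]=0x21, sp=0x93
prologue: push r4 -> mem[0x92]=0xf2, sp=0x92
body[0] mov  r2, r3 -> r2=0x1b
body[1] mov  r1, r4 -> r1=0xf2
body[2] xor  r3, r2, r4 -> r3=0xe9
body[3] sub  r4, r2, #26 -> r4=0x01
body[4] mov  r3, #0x48 -> r3=0x48
body[5] add  r4, r4, #21 -> r4=0x16
body[6] add  r3, r4, #39 -> r3=0x3d
body[7] xor  r4, r2, r0 -> r4=0x62
epilogue: pop r4=0xf2, sp=0x93
epilogue: pop r1=0x21, sp=0x94
prologue pushed ['r1', 'r4'] at ['0x93', '0x92']

MEM = 0xf2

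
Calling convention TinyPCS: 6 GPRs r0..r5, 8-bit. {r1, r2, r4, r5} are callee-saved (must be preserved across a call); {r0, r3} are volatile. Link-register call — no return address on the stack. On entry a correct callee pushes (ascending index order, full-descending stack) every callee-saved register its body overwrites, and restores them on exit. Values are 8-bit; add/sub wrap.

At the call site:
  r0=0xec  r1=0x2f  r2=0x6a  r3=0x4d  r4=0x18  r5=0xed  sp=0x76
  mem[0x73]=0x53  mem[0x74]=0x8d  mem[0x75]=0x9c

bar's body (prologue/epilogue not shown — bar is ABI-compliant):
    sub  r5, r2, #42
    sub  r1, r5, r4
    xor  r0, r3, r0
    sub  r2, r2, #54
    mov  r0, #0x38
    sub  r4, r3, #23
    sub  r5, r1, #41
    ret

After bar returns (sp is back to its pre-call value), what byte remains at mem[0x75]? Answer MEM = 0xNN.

MEM = 0x2f

prologue: push r1 -> mem[0x75]=0x2f, sp=0x75
prologue: push r2 -> mem[0x74]=0x6a, sp=0x74
prologue: push r4 -> mem[0x73]=0x18, sp=0x73
prologue: push r5 -> mem[0x72]=0xed, sp=0x72
body[0] sub  r5, r2, #42 -> r5=0x40
body[1] sub  r1, r5, r4 -> r1=0x28
body[2] xor  r0, r3, r0 -> r0=0xa1
body[3] sub  r2, r2, #54 -> r2=0x34
body[4] mov  r0, #0x38 -> r0=0x38
body[5] sub  r4, r3, #23 -> r4=0x36
body[6] sub  r5, r1, #41 -> r5=0xff
epilogue: pop r5=0xed, sp=0x73
epilogue: pop r4=0x18, sp=0x74
epilogue: pop r2=0x6a, sp=0x75
epilogue: pop r1=0x2f, sp=0x76
prologue pushed ['r1', 'r2', 'r4', 'r5'] at ['0x75', '0x74', '0x73', '0x72']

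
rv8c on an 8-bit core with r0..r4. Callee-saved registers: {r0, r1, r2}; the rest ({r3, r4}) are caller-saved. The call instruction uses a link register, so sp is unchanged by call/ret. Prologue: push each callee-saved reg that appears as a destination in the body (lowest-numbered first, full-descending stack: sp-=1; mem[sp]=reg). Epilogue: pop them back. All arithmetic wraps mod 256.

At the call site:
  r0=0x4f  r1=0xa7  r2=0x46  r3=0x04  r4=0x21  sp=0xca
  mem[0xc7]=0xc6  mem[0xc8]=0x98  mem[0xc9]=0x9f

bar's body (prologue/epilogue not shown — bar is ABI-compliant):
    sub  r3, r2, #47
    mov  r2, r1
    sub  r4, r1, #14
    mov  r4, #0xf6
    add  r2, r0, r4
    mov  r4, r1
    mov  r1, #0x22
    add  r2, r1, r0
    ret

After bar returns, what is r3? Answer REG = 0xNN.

prologue: push r1 -> mem[0xc9]=0xa7, sp=0xc9
prologue: push r2 -> mem[0xc8]=0x46, sp=0xc8
body[0] sub  r3, r2, #47 -> r3=0x17
body[1] mov  r2, r1 -> r2=0xa7
body[2] sub  r4, r1, #14 -> r4=0x99
body[3] mov  r4, #0xf6 -> r4=0xf6
body[4] add  r2, r0, r4 -> r2=0x45
body[5] mov  r4, r1 -> r4=0xa7
body[6] mov  r1, #0x22 -> r1=0x22
body[7] add  r2, r1, r0 -> r2=0x71
epilogue: pop r2=0x46, sp=0xc9
epilogue: pop r1=0xa7, sp=0xca
r3 is caller-saved -> body value

REG = 0x17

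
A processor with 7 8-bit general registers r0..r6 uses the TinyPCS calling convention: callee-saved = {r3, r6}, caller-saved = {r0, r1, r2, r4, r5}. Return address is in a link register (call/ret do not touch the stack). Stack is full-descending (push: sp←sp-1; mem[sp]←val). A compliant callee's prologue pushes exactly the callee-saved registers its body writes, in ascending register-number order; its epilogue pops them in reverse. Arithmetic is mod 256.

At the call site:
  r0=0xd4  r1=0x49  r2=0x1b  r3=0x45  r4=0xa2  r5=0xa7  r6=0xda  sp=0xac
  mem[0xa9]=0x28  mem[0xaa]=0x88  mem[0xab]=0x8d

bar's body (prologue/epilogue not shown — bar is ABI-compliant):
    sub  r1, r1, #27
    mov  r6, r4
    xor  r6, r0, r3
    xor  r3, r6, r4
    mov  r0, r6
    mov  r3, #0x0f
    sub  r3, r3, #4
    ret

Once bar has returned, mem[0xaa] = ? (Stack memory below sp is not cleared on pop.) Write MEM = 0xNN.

MEM = 0xda

prologue: push r3 → mem[0xab]=0x45, sp=0xab
prologue: push r6 → mem[0xaa]=0xda, sp=0xaa
body[0] sub  r1, r1, #27 → r1=0x2e
body[1] mov  r6, r4 → r6=0xa2
body[2] xor  r6, r0, r3 → r6=0x91
body[3] xor  r3, r6, r4 → r3=0x33
body[4] mov  r0, r6 → r0=0x91
body[5] mov  r3, #0x0f → r3=0x0f
body[6] sub  r3, r3, #4 → r3=0x0b
epilogue: pop r6=0xda, sp=0xab
epilogue: pop r3=0x45, sp=0xac
prologue pushed ['r3', 'r6'] at ['0xab', '0xaa']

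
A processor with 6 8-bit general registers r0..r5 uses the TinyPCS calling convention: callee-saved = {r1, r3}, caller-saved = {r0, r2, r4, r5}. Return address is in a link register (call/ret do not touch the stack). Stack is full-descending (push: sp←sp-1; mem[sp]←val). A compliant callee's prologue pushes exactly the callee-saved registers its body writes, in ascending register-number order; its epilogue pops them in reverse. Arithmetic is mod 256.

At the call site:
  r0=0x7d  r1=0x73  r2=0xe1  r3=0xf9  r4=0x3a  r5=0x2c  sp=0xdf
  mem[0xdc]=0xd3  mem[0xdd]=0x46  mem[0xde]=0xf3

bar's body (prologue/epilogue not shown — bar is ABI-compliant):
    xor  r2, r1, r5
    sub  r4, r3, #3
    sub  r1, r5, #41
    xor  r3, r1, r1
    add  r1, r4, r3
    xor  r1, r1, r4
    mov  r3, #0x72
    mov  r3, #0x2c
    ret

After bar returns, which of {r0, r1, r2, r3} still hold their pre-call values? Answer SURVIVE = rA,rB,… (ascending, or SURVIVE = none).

SURVIVE = r0,r1,r3

prologue: push r1 -> mem[0xde]=0x73, sp=0xde
prologue: push r3 -> mem[0xdd]=0xf9, sp=0xdd
body[0] xor  r2, r1, r5 -> r2=0x5f
body[1] sub  r4, r3, #3 -> r4=0xf6
body[2] sub  r1, r5, #41 -> r1=0x03
body[3] xor  r3, r1, r1 -> r3=0x00
body[4] add  r1, r4, r3 -> r1=0xf6
body[5] xor  r1, r1, r4 -> r1=0x00
body[6] mov  r3, #0x72 -> r3=0x72
body[7] mov  r3, #0x2c -> r3=0x2c
epilogue: pop r3=0xf9, sp=0xde
epilogue: pop r1=0x73, sp=0xdf
r0: caller-saved, written=False
r1: callee-saved, written=True
r2: caller-saved, written=True
r3: callee-saved, written=True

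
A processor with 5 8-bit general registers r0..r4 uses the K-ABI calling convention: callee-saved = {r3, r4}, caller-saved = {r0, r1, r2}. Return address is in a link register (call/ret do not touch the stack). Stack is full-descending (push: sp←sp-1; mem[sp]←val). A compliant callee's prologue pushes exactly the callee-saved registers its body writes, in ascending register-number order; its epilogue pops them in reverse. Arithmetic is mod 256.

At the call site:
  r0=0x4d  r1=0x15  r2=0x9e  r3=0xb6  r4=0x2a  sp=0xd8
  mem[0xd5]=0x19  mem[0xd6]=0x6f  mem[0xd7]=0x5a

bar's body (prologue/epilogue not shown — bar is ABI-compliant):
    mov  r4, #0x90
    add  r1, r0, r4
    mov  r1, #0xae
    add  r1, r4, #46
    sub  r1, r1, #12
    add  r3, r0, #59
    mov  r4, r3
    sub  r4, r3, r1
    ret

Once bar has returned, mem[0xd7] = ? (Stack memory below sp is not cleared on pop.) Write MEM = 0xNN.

MEM = 0xb6

prologue: push r3 → mem[0xd7]=0xb6, sp=0xd7
prologue: push r4 → mem[0xd6]=0x2a, sp=0xd6
body[0] mov  r4, #0x90 → r4=0x90
body[1] add  r1, r0, r4 → r1=0xdd
body[2] mov  r1, #0xae → r1=0xae
body[3] add  r1, r4, #46 → r1=0xbe
body[4] sub  r1, r1, #12 → r1=0xb2
body[5] add  r3, r0, #59 → r3=0x88
body[6] mov  r4, r3 → r4=0x88
body[7] sub  r4, r3, r1 → r4=0xd6
epilogue: pop r4=0x2a, sp=0xd7
epilogue: pop r3=0xb6, sp=0xd8
prologue pushed ['r3', 'r4'] at ['0xd7', '0xd6']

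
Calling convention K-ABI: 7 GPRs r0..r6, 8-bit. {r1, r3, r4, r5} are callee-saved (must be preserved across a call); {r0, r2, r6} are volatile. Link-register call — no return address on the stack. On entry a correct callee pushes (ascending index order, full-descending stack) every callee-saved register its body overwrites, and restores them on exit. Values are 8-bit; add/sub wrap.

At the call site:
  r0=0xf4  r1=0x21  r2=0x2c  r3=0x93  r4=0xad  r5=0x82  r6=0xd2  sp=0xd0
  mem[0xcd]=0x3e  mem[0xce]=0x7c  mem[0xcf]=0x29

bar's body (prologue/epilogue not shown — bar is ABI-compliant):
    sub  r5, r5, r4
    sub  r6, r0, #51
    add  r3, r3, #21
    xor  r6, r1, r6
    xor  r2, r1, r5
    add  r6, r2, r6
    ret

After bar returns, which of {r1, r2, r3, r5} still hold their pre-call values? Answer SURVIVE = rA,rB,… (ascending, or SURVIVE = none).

SURVIVE = r1,r3,r5

prologue: push r3 -> mem[0xcf]=0x93, sp=0xcf
prologue: push r5 -> mem[0xce]=0x82, sp=0xce
body[0] sub  r5, r5, r4 -> r5=0xd5
body[1] sub  r6, r0, #51 -> r6=0xc1
body[2] add  r3, r3, #21 -> r3=0xa8
body[3] xor  r6, r1, r6 -> r6=0xe0
body[4] xor  r2, r1, r5 -> r2=0xf4
body[5] add  r6, r2, r6 -> r6=0xd4
epilogue: pop r5=0x82, sp=0xcf
epilogue: pop r3=0x93, sp=0xd0
r1: callee-saved, written=False
r2: caller-saved, written=True
r3: callee-saved, written=True
r5: callee-saved, written=True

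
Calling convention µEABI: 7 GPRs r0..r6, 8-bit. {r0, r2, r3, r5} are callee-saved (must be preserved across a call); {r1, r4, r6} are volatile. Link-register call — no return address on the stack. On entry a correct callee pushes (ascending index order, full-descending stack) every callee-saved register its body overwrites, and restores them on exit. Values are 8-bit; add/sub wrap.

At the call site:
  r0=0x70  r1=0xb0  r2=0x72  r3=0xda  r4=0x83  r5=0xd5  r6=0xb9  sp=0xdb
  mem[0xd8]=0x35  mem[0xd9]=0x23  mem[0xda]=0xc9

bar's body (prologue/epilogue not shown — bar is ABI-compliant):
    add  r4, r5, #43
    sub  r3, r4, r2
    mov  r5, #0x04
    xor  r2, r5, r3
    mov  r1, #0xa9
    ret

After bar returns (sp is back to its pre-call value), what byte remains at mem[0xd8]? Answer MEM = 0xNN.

MEM = 0xd5

prologue: push r2 → mem[0xda]=0x72, sp=0xda
prologue: push r3 → mem[0xd9]=0xda, sp=0xd9
prologue: push r5 → mem[0xd8]=0xd5, sp=0xd8
body[0] add  r4, r5, #43 → r4=0x00
body[1] sub  r3, r4, r2 → r3=0x8e
body[2] mov  r5, #0x04 → r5=0x04
body[3] xor  r2, r5, r3 → r2=0x8a
body[4] mov  r1, #0xa9 → r1=0xa9
epilogue: pop r5=0xd5, sp=0xd9
epilogue: pop r3=0xda, sp=0xda
epilogue: pop r2=0x72, sp=0xdb
prologue pushed ['r2', 'r3', 'r5'] at ['0xda', '0xd9', '0xd8']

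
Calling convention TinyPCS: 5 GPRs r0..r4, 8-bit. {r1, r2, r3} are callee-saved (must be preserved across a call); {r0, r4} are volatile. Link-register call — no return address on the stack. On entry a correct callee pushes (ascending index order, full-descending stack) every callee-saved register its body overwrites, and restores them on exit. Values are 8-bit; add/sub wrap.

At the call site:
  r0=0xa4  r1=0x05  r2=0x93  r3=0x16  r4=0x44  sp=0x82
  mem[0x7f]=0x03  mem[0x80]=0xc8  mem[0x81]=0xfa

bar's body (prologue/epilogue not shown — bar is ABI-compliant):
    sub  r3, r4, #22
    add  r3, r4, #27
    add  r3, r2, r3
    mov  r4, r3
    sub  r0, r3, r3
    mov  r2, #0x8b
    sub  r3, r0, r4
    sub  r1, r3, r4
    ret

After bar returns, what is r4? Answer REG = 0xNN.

REG = 0xf2

prologue: push r1 → mem[0x81]=0x05, sp=0x81
prologue: push r2 → mem[0x80]=0x93, sp=0x80
prologue: push r3 → mem[0x7f]=0x16, sp=0x7f
body[0] sub  r3, r4, #22 → r3=0x2e
body[1] add  r3, r4, #27 → r3=0x5f
body[2] add  r3, r2, r3 → r3=0xf2
body[3] mov  r4, r3 → r4=0xf2
body[4] sub  r0, r3, r3 → r0=0x00
body[5] mov  r2, #0x8b → r2=0x8b
body[6] sub  r3, r0, r4 → r3=0x0e
body[7] sub  r1, r3, r4 → r1=0x1c
epilogue: pop r3=0x16, sp=0x80
epilogue: pop r2=0x93, sp=0x81
epilogue: pop r1=0x05, sp=0x82
r4 is caller-saved → body value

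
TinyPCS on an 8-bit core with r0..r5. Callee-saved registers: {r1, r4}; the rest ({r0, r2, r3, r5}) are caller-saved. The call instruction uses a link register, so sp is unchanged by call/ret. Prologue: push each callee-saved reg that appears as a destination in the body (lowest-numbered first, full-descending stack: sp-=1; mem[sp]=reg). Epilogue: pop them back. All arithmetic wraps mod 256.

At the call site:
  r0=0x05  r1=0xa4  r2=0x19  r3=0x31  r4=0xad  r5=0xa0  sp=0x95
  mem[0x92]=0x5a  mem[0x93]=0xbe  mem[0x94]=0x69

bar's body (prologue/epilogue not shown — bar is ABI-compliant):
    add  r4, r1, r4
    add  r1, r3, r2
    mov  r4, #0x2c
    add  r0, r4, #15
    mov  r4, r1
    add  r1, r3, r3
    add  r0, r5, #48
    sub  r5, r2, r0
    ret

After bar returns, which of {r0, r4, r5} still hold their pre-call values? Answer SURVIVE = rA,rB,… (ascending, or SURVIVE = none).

SURVIVE = r4

prologue: push r1 → mem[0x94]=0xa4, sp=0x94
prologue: push r4 → mem[0x93]=0xad, sp=0x93
body[0] add  r4, r1, r4 → r4=0x51
body[1] add  r1, r3, r2 → r1=0x4a
body[2] mov  r4, #0x2c → r4=0x2c
body[3] add  r0, r4, #15 → r0=0x3b
body[4] mov  r4, r1 → r4=0x4a
body[5] add  r1, r3, r3 → r1=0x62
body[6] add  r0, r5, #48 → r0=0xd0
body[7] sub  r5, r2, r0 → r5=0x49
epilogue: pop r4=0xad, sp=0x94
epilogue: pop r1=0xa4, sp=0x95
r0: caller-saved, written=True
r4: callee-saved, written=True
r5: caller-saved, written=True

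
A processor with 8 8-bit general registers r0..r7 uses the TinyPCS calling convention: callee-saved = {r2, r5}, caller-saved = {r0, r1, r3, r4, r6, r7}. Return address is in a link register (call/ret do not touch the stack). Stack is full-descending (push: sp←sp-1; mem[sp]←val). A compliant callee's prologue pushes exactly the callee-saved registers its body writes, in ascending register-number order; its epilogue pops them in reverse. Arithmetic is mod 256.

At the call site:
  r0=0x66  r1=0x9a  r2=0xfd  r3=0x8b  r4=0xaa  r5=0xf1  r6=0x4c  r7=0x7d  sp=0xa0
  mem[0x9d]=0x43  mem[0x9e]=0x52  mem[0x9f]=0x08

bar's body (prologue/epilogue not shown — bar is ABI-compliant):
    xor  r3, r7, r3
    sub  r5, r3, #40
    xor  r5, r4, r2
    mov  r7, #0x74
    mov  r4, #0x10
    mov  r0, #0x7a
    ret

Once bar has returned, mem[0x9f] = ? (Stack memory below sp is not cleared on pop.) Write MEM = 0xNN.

MEM = 0xf1

prologue: push r5 → mem[0x9f]=0xf1, sp=0x9f
body[0] xor  r3, r7, r3 → r3=0xf6
body[1] sub  r5, r3, #40 → r5=0xce
body[2] xor  r5, r4, r2 → r5=0x57
body[3] mov  r7, #0x74 → r7=0x74
body[4] mov  r4, #0x10 → r4=0x10
body[5] mov  r0, #0x7a → r0=0x7a
epilogue: pop r5=0xf1, sp=0xa0
prologue pushed ['r5'] at ['0x9f']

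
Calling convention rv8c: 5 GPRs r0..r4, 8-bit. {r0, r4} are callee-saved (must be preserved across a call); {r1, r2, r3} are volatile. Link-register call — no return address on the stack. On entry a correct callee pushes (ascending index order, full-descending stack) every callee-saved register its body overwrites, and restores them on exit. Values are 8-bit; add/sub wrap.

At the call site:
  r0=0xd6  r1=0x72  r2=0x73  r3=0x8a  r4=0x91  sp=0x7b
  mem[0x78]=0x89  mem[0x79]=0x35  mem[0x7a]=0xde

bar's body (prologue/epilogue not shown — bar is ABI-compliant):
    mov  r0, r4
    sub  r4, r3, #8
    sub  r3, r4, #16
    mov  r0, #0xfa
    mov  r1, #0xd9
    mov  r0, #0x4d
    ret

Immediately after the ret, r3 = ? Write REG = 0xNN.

prologue: push r0 → mem[0x7a]=0xd6, sp=0x7a
prologue: push r4 → mem[0x79]=0x91, sp=0x79
body[0] mov  r0, r4 → r0=0x91
body[1] sub  r4, r3, #8 → r4=0x82
body[2] sub  r3, r4, #16 → r3=0x72
body[3] mov  r0, #0xfa → r0=0xfa
body[4] mov  r1, #0xd9 → r1=0xd9
body[5] mov  r0, #0x4d → r0=0x4d
epilogue: pop r4=0x91, sp=0x7a
epilogue: pop r0=0xd6, sp=0x7b
r3 is caller-saved → body value

REG = 0x72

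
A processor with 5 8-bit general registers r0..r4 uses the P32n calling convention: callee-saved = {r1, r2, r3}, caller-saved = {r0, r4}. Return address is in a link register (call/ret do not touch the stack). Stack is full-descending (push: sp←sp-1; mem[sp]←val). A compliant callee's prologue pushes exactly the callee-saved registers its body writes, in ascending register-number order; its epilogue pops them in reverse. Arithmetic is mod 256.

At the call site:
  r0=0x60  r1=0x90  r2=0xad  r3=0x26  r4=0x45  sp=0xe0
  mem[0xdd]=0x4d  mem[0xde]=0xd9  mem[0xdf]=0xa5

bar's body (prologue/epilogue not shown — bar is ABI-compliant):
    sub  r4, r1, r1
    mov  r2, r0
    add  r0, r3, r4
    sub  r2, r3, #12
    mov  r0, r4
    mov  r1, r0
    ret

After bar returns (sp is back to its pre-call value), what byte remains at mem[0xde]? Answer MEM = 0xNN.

prologue: push r1 -> mem[0xdf]=0x90, sp=0xdf
prologue: push r2 -> mem[0xde]=0xad, sp=0xde
body[0] sub  r4, r1, r1 -> r4=0x00
body[1] mov  r2, r0 -> r2=0x60
body[2] add  r0, r3, r4 -> r0=0x26
body[3] sub  r2, r3, #12 -> r2=0x1a
body[4] mov  r0, r4 -> r0=0x00
body[5] mov  r1, r0 -> r1=0x00
epilogue: pop r2=0xad, sp=0xdf
epilogue: pop r1=0x90, sp=0xe0
prologue pushed ['r1', 'r2'] at ['0xdf', '0xde']

MEM = 0xad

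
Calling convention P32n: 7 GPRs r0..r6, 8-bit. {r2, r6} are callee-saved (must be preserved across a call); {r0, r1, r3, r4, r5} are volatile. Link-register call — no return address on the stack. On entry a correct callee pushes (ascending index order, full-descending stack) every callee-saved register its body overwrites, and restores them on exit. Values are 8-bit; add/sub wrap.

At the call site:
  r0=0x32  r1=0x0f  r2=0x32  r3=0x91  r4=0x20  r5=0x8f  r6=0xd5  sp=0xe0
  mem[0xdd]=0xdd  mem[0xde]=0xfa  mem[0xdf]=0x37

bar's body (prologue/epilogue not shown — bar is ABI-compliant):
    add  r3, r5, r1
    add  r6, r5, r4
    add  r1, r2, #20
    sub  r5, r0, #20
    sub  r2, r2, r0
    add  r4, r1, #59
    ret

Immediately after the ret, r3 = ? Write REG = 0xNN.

REG = 0x9e

prologue: push r2 → mem[0xdf]=0x32, sp=0xdf
prologue: push r6 → mem[0xde]=0xd5, sp=0xde
body[0] add  r3, r5, r1 → r3=0x9e
body[1] add  r6, r5, r4 → r6=0xaf
body[2] add  r1, r2, #20 → r1=0x46
body[3] sub  r5, r0, #20 → r5=0x1e
body[4] sub  r2, r2, r0 → r2=0x00
body[5] add  r4, r1, #59 → r4=0x81
epilogue: pop r6=0xd5, sp=0xdf
epilogue: pop r2=0x32, sp=0xe0
r3 is caller-saved → body value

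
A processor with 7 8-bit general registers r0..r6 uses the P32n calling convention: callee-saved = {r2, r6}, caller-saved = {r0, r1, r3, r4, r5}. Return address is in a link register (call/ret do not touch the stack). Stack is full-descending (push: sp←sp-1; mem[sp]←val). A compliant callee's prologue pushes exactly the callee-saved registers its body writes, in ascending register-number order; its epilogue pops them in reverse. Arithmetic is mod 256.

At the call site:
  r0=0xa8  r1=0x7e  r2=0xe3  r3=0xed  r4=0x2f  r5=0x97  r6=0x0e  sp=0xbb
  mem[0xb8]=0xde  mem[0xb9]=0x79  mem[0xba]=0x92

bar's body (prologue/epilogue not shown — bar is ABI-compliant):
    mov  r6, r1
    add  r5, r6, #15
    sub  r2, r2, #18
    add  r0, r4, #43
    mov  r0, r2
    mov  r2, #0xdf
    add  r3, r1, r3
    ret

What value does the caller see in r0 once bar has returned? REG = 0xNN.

REG = 0xd1

prologue: push r2 → mem[0xba]=0xe3, sp=0xba
prologue: push r6 → mem[0xb9]=0x0e, sp=0xb9
body[0] mov  r6, r1 → r6=0x7e
body[1] add  r5, r6, #15 → r5=0x8d
body[2] sub  r2, r2, #18 → r2=0xd1
body[3] add  r0, r4, #43 → r0=0x5a
body[4] mov  r0, r2 → r0=0xd1
body[5] mov  r2, #0xdf → r2=0xdf
body[6] add  r3, r1, r3 → r3=0x6b
epilogue: pop r6=0x0e, sp=0xba
epilogue: pop r2=0xe3, sp=0xbb
r0 is caller-saved → body value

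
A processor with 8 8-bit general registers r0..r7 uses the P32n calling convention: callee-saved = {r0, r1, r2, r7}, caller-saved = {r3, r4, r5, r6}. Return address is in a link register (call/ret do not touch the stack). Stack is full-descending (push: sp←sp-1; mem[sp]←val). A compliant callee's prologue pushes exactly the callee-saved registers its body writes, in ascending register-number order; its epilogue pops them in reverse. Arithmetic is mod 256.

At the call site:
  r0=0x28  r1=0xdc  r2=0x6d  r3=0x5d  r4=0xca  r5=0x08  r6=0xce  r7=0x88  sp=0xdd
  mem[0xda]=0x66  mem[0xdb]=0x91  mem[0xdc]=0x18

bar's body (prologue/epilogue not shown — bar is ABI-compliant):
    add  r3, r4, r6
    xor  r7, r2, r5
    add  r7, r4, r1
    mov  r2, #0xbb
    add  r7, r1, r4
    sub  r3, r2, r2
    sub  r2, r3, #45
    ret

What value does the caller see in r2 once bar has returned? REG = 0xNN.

prologue: push r2 -> mem[0xdc]=0x6d, sp=0xdc
prologue: push r7 -> mem[0xdb]=0x88, sp=0xdb
body[0] add  r3, r4, r6 -> r3=0x98
body[1] xor  r7, r2, r5 -> r7=0x65
body[2] add  r7, r4, r1 -> r7=0xa6
body[3] mov  r2, #0xbb -> r2=0xbb
body[4] add  r7, r1, r4 -> r7=0xa6
body[5] sub  r3, r2, r2 -> r3=0x00
body[6] sub  r2, r3, #45 -> r2=0xd3
epilogue: pop r7=0x88, sp=0xdc
epilogue: pop r2=0x6d, sp=0xdd
r2 is callee-saved -> restored

REG = 0x6d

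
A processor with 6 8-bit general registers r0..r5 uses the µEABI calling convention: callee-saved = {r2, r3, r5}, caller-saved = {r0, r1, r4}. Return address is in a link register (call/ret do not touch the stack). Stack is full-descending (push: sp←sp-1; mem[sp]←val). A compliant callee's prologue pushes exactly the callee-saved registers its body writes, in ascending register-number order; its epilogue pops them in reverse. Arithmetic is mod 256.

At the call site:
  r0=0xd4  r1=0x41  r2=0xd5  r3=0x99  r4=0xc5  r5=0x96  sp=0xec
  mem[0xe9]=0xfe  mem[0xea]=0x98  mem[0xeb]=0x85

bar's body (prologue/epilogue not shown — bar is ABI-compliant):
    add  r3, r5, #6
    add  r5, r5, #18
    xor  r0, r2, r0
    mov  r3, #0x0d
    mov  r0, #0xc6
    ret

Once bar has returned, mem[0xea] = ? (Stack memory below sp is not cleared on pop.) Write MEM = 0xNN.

prologue: push r3 → mem[0xeb]=0x99, sp=0xeb
prologue: push r5 → mem[0xea]=0x96, sp=0xea
body[0] add  r3, r5, #6 → r3=0x9c
body[1] add  r5, r5, #18 → r5=0xa8
body[2] xor  r0, r2, r0 → r0=0x01
body[3] mov  r3, #0x0d → r3=0x0d
body[4] mov  r0, #0xc6 → r0=0xc6
epilogue: pop r5=0x96, sp=0xeb
epilogue: pop r3=0x99, sp=0xec
prologue pushed ['r3', 'r5'] at ['0xeb', '0xea']

MEM = 0x96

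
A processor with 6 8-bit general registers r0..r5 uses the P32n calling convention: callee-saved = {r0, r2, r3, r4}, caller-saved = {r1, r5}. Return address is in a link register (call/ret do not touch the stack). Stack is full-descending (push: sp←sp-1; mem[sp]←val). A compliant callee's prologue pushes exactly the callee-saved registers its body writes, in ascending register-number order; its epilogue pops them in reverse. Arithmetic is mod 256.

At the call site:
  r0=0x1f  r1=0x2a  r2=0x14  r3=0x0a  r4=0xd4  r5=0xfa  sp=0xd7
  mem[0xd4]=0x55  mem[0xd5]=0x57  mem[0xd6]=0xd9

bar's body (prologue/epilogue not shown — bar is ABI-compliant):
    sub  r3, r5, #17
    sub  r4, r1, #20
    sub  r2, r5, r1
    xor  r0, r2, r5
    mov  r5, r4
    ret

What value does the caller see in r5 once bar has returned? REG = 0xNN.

prologue: push r0 -> mem[0xd6]=0x1f, sp=0xd6
prologue: push r2 -> mem[0xd5]=0x14, sp=0xd5
prologue: push r3 -> mem[0xd4]=0x0a, sp=0xd4
prologue: push r4 -> mem[0xd3]=0xd4, sp=0xd3
body[0] sub  r3, r5, #17 -> r3=0xe9
body[1] sub  r4, r1, #20 -> r4=0x16
body[2] sub  r2, r5, r1 -> r2=0xd0
body[3] xor  r0, r2, r5 -> r0=0x2a
body[4] mov  r5, r4 -> r5=0x16
epilogue: pop r4=0xd4, sp=0xd4
epilogue: pop r3=0x0a, sp=0xd5
epilogue: pop r2=0x14, sp=0xd6
epilogue: pop r0=0x1f, sp=0xd7
r5 is caller-saved -> body value

REG = 0x16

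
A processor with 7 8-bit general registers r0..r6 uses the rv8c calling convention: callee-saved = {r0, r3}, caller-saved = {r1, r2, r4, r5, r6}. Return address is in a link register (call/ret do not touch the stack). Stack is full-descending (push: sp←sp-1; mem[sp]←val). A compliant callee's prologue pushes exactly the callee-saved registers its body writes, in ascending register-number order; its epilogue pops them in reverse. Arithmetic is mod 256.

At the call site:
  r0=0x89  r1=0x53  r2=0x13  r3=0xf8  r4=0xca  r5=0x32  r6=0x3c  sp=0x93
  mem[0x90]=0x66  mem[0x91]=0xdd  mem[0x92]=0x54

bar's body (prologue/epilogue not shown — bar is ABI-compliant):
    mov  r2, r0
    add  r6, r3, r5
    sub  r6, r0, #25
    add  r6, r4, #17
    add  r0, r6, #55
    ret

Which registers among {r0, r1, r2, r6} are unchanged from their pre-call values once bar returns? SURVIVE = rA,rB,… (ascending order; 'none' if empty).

prologue: push r0 -> mem[0x92]=0x89, sp=0x92
body[0] mov  r2, r0 -> r2=0x89
body[1] add  r6, r3, r5 -> r6=0x2a
body[2] sub  r6, r0, #25 -> r6=0x70
body[3] add  r6, r4, #17 -> r6=0xdb
body[4] add  r0, r6, #55 -> r0=0x12
epilogue: pop r0=0x89, sp=0x93
r0: callee-saved, written=True
r1: caller-saved, written=False
r2: caller-saved, written=True
r6: caller-saved, written=True

SURVIVE = r0,r1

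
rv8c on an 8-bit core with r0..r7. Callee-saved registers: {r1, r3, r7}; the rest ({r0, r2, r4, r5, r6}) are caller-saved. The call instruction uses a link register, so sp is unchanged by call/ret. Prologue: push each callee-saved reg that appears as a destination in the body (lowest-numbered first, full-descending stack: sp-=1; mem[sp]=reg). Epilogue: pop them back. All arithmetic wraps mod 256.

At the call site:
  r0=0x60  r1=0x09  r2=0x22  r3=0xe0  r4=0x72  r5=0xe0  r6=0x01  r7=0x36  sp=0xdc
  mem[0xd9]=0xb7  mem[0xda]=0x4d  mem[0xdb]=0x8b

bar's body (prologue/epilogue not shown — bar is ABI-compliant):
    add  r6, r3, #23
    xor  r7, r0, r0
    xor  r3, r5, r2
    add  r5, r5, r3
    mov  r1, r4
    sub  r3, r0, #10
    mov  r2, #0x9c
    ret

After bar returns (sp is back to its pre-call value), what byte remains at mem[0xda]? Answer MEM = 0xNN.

MEM = 0xe0

prologue: push r1 -> mem[0xdb]=0x09, sp=0xdb
prologue: push r3 -> mem[0xda]=0xe0, sp=0xda
prologue: push r7 -> mem[0xd9]=0x36, sp=0xd9
body[0] add  r6, r3, #23 -> r6=0xf7
body[1] xor  r7, r0, r0 -> r7=0x00
body[2] xor  r3, r5, r2 -> r3=0xc2
body[3] add  r5, r5, r3 -> r5=0xa2
body[4] mov  r1, r4 -> r1=0x72
body[5] sub  r3, r0, #10 -> r3=0x56
body[6] mov  r2, #0x9c -> r2=0x9c
epilogue: pop r7=0x36, sp=0xda
epilogue: pop r3=0xe0, sp=0xdb
epilogue: pop r1=0x09, sp=0xdc
prologue pushed ['r1', 'r3', 'r7'] at ['0xdb', '0xda', '0xd9']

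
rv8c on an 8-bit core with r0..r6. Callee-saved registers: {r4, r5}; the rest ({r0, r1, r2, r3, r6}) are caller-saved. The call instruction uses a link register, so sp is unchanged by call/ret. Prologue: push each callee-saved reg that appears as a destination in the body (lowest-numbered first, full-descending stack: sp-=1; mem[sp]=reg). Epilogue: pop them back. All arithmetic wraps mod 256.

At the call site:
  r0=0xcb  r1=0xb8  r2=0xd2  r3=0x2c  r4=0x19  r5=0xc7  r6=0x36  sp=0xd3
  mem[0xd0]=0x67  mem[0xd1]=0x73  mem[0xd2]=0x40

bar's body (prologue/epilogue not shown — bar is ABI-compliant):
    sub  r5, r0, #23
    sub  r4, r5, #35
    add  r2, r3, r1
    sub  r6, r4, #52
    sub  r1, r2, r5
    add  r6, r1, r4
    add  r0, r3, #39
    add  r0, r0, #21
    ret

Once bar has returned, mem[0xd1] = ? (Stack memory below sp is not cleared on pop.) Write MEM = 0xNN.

prologue: push r4 -> mem[0xd2]=0x19, sp=0xd2
prologue: push r5 -> mem[0xd1]=0xc7, sp=0xd1
body[0] sub  r5, r0, #23 -> r5=0xb4
body[1] sub  r4, r5, #35 -> r4=0x91
body[2] add  r2, r3, r1 -> r2=0xe4
body[3] sub  r6, r4, #52 -> r6=0x5d
body[4] sub  r1, r2, r5 -> r1=0x30
body[5] add  r6, r1, r4 -> r6=0xc1
body[6] add  r0, r3, #39 -> r0=0x53
body[7] add  r0, r0, #21 -> r0=0x68
epilogue: pop r5=0xc7, sp=0xd2
epilogue: pop r4=0x19, sp=0xd3
prologue pushed ['r4', 'r5'] at ['0xd2', '0xd1']

MEM = 0xc7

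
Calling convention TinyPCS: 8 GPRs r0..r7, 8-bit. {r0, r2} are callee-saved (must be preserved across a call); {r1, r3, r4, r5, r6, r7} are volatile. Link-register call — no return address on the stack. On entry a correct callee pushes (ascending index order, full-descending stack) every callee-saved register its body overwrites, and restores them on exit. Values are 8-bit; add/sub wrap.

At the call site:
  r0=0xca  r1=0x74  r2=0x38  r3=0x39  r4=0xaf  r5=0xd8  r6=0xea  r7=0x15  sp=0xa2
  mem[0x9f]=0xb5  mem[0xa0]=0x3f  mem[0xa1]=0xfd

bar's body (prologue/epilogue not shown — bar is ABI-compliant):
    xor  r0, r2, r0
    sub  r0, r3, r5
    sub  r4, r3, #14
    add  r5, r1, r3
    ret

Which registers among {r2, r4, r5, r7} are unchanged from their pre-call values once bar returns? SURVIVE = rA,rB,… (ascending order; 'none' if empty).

SURVIVE = r2,r7

prologue: push r0 -> mem[0xa1]=0xca, sp=0xa1
body[0] xor  r0, r2, r0 -> r0=0xf2
body[1] sub  r0, r3, r5 -> r0=0x61
body[2] sub  r4, r3, #14 -> r4=0x2b
body[3] add  r5, r1, r3 -> r5=0xad
epilogue: pop r0=0xca, sp=0xa2
r2: callee-saved, written=False
r4: caller-saved, written=True
r5: caller-saved, written=True
r7: caller-saved, written=False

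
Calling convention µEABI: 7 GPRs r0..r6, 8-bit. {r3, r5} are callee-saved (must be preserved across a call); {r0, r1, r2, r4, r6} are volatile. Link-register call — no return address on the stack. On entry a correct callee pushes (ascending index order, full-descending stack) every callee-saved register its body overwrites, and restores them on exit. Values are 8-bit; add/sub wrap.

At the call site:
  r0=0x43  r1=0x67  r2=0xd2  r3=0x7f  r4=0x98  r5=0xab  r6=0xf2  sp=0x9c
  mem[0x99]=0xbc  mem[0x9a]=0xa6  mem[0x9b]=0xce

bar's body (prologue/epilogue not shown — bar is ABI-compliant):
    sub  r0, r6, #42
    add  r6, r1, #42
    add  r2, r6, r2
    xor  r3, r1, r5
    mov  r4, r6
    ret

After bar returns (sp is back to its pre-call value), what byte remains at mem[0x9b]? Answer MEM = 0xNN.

prologue: push r3 -> mem[0x9b]=0x7f, sp=0x9b
body[0] sub  r0, r6, #42 -> r0=0xc8
body[1] add  r6, r1, #42 -> r6=0x91
body[2] add  r2, r6, r2 -> r2=0x63
body[3] xor  r3, r1, r5 -> r3=0xcc
body[4] mov  r4, r6 -> r4=0x91
epilogue: pop r3=0x7f, sp=0x9c
prologue pushed ['r3'] at ['0x9b']

MEM = 0x7f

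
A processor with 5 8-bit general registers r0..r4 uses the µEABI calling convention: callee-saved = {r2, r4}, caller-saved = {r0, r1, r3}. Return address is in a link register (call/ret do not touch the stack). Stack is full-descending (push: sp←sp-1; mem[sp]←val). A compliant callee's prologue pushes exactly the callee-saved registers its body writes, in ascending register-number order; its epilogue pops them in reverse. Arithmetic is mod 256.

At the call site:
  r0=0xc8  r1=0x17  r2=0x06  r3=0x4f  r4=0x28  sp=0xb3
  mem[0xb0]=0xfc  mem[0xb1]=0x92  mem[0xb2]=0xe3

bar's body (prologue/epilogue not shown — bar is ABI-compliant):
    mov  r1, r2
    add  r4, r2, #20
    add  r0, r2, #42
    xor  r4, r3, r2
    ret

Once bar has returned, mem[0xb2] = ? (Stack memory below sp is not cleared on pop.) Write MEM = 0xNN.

MEM = 0x28

prologue: push r4 → mem[0xb2]=0x28, sp=0xb2
body[0] mov  r1, r2 → r1=0x06
body[1] add  r4, r2, #20 → r4=0x1a
body[2] add  r0, r2, #42 → r0=0x30
body[3] xor  r4, r3, r2 → r4=0x49
epilogue: pop r4=0x28, sp=0xb3
prologue pushed ['r4'] at ['0xb2']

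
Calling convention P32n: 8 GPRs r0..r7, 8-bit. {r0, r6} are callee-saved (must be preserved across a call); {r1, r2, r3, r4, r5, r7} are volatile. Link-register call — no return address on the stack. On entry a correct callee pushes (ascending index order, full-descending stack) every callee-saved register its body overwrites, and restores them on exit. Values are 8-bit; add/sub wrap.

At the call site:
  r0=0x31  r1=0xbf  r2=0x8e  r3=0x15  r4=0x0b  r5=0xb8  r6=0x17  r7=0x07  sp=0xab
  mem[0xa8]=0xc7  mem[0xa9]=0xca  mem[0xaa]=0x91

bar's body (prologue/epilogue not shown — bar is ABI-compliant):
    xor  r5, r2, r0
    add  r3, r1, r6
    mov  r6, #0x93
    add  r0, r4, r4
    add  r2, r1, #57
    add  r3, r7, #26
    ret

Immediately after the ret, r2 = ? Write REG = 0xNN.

REG = 0xf8

prologue: push r0 → mem[0xaa]=0x31, sp=0xaa
prologue: push r6 → mem[0xa9]=0x17, sp=0xa9
body[0] xor  r5, r2, r0 → r5=0xbf
body[1] add  r3, r1, r6 → r3=0xd6
body[2] mov  r6, #0x93 → r6=0x93
body[3] add  r0, r4, r4 → r0=0x16
body[4] add  r2, r1, #57 → r2=0xf8
body[5] add  r3, r7, #26 → r3=0x21
epilogue: pop r6=0x17, sp=0xaa
epilogue: pop r0=0x31, sp=0xab
r2 is caller-saved → body value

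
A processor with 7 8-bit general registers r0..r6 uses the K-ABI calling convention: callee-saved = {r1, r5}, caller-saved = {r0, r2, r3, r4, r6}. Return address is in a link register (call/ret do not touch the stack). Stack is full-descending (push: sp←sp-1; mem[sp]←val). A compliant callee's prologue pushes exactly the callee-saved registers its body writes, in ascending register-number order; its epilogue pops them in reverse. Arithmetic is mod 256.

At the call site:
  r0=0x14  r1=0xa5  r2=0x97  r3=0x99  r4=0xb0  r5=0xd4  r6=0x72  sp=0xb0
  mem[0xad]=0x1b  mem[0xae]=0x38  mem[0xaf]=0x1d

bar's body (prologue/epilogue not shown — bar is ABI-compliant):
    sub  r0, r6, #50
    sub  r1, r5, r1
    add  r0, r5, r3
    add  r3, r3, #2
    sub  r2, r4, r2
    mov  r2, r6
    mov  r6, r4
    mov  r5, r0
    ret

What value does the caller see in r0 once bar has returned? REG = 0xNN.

prologue: push r1 → mem[0xaf]=0xa5, sp=0xaf
prologue: push r5 → mem[0xae]=0xd4, sp=0xae
body[0] sub  r0, r6, #50 → r0=0x40
body[1] sub  r1, r5, r1 → r1=0x2f
body[2] add  r0, r5, r3 → r0=0x6d
body[3] add  r3, r3, #2 → r3=0x9b
body[4] sub  r2, r4, r2 → r2=0x19
body[5] mov  r2, r6 → r2=0x72
body[6] mov  r6, r4 → r6=0xb0
body[7] mov  r5, r0 → r5=0x6d
epilogue: pop r5=0xd4, sp=0xaf
epilogue: pop r1=0xa5, sp=0xb0
r0 is caller-saved → body value

REG = 0x6d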